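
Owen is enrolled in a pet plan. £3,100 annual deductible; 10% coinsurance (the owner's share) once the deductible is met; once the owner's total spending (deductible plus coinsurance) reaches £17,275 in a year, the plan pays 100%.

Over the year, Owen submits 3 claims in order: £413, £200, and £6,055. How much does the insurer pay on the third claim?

£3,211.20

Claim 1 — £413: entire amount goes to the deductible. Owner owes £413 (running OOP £413). Plan pays £413 − £413 = £0.
Claim 2 — £200: entire amount goes to the deductible. Owner pays £200; OOP now £613. Insurer: £200 − £200 = £0.
Claim 3 — £6,055: deductible takes £2,487, £3,568 remains; coinsurance £3,568 × 10% = £356.80. Owner owes £2,843.80 (running OOP £3,456.80). Insurer: £6,055 − £2,843.80 = £3,211.20.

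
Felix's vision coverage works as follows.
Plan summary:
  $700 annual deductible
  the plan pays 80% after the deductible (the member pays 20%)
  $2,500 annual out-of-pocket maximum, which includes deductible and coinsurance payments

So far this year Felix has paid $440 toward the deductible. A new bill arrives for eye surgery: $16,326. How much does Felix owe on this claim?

$440 of the $700 deductible is already met, leaving $260.
After the $260 deductible portion, $16,326 − $260 = $16,066 is subject to coinsurance.
20% of $16,066 = $3,213.20 falls to the member.
So the member owes $260 + $3,213.20 = $3,473.20 before any cap.
That would bring total out-of-pocket to $3,913.20, past the $2,500 cap. The member is capped at $2,500 − $440 = $2,060 on this claim.

$2,060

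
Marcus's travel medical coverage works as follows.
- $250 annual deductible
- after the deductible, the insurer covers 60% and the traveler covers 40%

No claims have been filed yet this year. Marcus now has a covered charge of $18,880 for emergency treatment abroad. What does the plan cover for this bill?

Nothing has been paid toward the $250 deductible, so the first $250 of this charge is applied there.
After the $250 deductible portion, $18,880 − $250 = $18,630 is subject to coinsurance.
Traveler's 40% share of $18,630 is $7,452.
Traveler responsibility: $250 + $7,452 = $7,702.
Insurer pays the balance: $18,880 − $7,702 = $11,178.

$11,178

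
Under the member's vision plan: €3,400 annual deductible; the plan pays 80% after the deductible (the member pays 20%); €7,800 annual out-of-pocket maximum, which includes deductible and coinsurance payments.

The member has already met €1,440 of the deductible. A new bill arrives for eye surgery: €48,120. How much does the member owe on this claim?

Remaining deductible: €3,400 − €1,440 = €1,960.
After the €1,960 deductible portion, €48,120 − €1,960 = €46,160 is subject to coinsurance.
Coinsurance: €46,160 × 20% = €9,232.
Member responsibility before any cap: €1,960 + €9,232 = €11,192.
That would bring total out-of-pocket to €12,632, past the €7,800 cap. The member is capped at €7,800 − €1,440 = €6,360 on this claim.

€6,360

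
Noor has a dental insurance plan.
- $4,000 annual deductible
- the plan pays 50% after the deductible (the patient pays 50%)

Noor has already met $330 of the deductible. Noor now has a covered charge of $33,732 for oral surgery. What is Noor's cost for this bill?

$330 of the $4,000 deductible is already met, leaving $3,670.
The remaining $30,062 (= $33,732 − $3,670) moves to coinsurance.
50% of $30,062 = $15,031 falls to the patient.
That puts the patient's cost at $3,670 + $15,031 = $18,701.

$18,701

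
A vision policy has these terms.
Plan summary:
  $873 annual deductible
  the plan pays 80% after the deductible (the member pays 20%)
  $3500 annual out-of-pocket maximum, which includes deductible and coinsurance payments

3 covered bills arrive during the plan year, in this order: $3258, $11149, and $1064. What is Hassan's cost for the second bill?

Bill 1, $3258: $873 to deductible, leaving $2385; coinsurance $2385 × 20% = $477. Member pays $1350; OOP now $1350.
Bill 2, $11149: deductible already satisfied, so member's share is 20% × $11149 = $2229.80. Adding that to $1350 gives $3579.80, past the $3500 cap; member pays only $3500 − $1350 = $2150.

$2150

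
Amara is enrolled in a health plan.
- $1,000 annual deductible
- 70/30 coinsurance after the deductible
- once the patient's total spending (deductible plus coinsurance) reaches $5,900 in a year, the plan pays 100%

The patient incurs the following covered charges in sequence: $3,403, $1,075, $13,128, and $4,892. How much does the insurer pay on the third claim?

Claim 1 — $3,403: deductible takes $1,000, $2,403 remains; coinsurance $2,403 × 30% = $720.90. Patient pays $1,720.90; OOP now $1,720.90. Plan pays $3,403 − $1,720.90 = $1,682.10.
Claim 2 — $1,075: 30% coinsurance on $1,075 = $322.50. Cost to patient: $322.50. OOP to date $2,043.40. Plan pays $1,075 − $322.50 = $752.50.
Claim 3 — $13,128: 30% coinsurance on $13,128 = $3,938.40. OOP would hit $5,981.80 > $5,900, so the cap limits the patient to $5,900 − $2,043.40 = $3,856.60. Plan pays $13,128 − $3,856.60 = $9,271.40.

$9,271.40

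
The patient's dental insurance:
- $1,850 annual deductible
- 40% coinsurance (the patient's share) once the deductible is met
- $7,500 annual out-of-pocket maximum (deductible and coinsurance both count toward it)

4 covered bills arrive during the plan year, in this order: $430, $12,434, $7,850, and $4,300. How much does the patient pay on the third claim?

Claim 1 — $430: entire amount goes to the deductible. Cost to patient: $430. OOP to date $430.
Claim 2 — $12,434: deductible takes $1,420, $11,014 remains; coinsurance $11,014 × 40% = $4,405.60. Cost to patient: $5,825.60. OOP to date $6,255.60.
Claim 3 — $7,850: deductible met; 40% of $7,850 = $3,140. OOP would hit $9,395.60 > $7,500, so the cap limits the patient to $7,500 − $6,255.60 = $1,244.40.

$1,244.40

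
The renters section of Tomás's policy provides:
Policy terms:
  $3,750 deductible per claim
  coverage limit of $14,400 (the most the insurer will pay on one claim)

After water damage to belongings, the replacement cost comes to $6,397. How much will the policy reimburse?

$2,647

Less the $3,750 deductible: $6,397 − $3,750 = $2,647.
$2,647 ≤ $14,400, so the limit doesn't bind; insurer pays $2,647.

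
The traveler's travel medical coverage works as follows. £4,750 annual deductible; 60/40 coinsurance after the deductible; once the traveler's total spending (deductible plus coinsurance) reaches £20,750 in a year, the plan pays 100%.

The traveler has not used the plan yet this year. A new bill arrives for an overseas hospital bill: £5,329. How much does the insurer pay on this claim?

Nothing has been paid toward the £4,750 deductible, so the first £4,750 of this charge is applied there.
That leaves £5,329 − £4,750 = £579 for coinsurance.
40% of £579 = £231.60 falls to the traveler.
So the traveler owes £4,750 + £231.60 = £4,981.60 before any cap.
Year-to-date out-of-pocket becomes £0 + £4,981.60 = £4,981.60, still under the £20,750 maximum, so no cap applies.
The plan picks up £5,329 − £4,981.60 = £347.40.

£347.40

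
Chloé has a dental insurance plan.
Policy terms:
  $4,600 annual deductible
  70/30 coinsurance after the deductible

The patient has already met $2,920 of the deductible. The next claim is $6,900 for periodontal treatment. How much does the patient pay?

Deductible still to meet: $4,600 − $2,920 = $1,680.
The remaining $5,220 (= $6,900 − $1,680) moves to coinsurance.
Patient's 30% share of $5,220 is $1,566.
That puts the patient's cost at $1,680 + $1,566 = $3,246.

$3,246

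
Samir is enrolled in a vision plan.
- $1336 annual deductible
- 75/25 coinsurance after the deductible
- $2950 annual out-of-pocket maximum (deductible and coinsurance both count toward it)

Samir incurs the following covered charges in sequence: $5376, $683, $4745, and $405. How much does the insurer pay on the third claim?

Bill 1, $5376: $1336 to deductible, leaving $4040; member's 25% is $1010. Cost to member: $2346. OOP to date $2346. Insurer: $5376 − $2346 = $3030.
Bill 2, $683: deductible already satisfied, so member's share is 25% × $683 = $170.75. Cost to member: $170.75. OOP to date $2516.75. Insurer: $683 − $170.75 = $512.25.
Bill 3, $4745: deductible already satisfied, so member's share is 25% × $4745 = $1186.25. OOP would hit $3703 > $2950, so the cap limits the member to $2950 − $2516.75 = $433.25. Plan pays $4745 − $433.25 = $4311.75.

$4311.75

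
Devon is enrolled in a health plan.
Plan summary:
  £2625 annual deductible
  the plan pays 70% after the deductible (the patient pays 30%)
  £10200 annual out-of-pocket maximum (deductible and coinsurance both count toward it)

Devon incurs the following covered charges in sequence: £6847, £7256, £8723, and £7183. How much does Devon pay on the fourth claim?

£1514.70

Bill 1, £6847: £2625 to deductible, leaving £4222; coinsurance £4222 × 30% = £1266.60. Patient pays £3891.60; OOP now £3891.60.
Bill 2, £7256: deductible met; 30% of £7256 = £2176.80. Cost to patient: £2176.80. OOP to date £6068.40.
Bill 3, £8723: 30% coinsurance on £8723 = £2616.90. Cost to patient: £2616.90. OOP to date £8685.30.
Bill 4, £7183: 30% coinsurance on £7183 = £2154.90. That would push OOP to £10840.20, over the £10200 cap, so patient pays £10200 − £8685.30 = £1514.70.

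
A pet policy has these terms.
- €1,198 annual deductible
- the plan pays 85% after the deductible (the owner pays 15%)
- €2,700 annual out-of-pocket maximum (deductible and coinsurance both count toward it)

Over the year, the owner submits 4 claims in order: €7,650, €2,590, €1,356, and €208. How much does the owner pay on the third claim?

Bill 1, €7,650: €1,198 finishes the deductible; €6,452 goes to coinsurance; owner's 15% is €967.80. Owner pays €2,165.80; OOP now €2,165.80.
Bill 2, €2,590: 15% coinsurance on €2,590 = €388.50. Cost to owner: €388.50. OOP to date €2,554.30.
Bill 3, €1,356: deductible met; 15% of €1,356 = €203.40. OOP would hit €2,757.70 > €2,700, so the cap limits the owner to €2,700 − €2,554.30 = €145.70.

€145.70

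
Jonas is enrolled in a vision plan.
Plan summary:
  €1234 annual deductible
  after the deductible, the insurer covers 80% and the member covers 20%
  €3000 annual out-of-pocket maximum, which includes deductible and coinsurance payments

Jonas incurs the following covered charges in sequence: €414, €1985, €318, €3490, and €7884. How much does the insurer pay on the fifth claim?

Claim 1 — €414: fully absorbed by the deductible. Cost to member: €414. OOP to date €414. Insurer: €414 − €414 = €0.
Claim 2 — €1985: €820 to deductible, leaving €1165; member's 20% is €233. Member owes €1053 (running OOP €1467). Insurer: €1985 − €1053 = €932.
Claim 3 — €318: deductible met; 20% of €318 = €63.60. Member pays €63.60; OOP now €1530.60. Insurer: €318 − €63.60 = €254.40.
Claim 4 — €3490: deductible already satisfied, so member's share is 20% × €3490 = €698. Cost to member: €698. OOP to date €2228.60. Insurer: €3490 − €698 = €2792.
Claim 5 — €7884: 20% coinsurance on €7884 = €1576.80. That would push OOP to €3805.40, over the €3000 cap, so member pays €3000 − €2228.60 = €771.40. Plan pays €7884 − €771.40 = €7112.60.

€7112.60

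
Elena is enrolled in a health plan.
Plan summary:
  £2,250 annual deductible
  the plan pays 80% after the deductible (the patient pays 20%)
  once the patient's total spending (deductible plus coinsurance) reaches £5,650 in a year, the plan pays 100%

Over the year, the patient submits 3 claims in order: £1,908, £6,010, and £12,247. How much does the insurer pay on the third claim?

£9,980.60

#1 (£1,908): entire amount goes to the deductible. Patient owes £1,908 (running OOP £1,908). Plan pays £1,908 − £1,908 = £0.
#2 (£6,010): £342 to deductible, leaving £5,668; patient's 20% is £1,133.60. Patient pays £1,475.60; OOP now £3,383.60. Plan pays £6,010 − £1,475.60 = £4,534.40.
#3 (£12,247): 20% coinsurance on £12,247 = £2,449.40. Adding that to £3,383.60 gives £5,833, past the £5,650 cap; patient pays only £5,650 − £3,383.60 = £2,266.40. Plan pays £12,247 − £2,266.40 = £9,980.60.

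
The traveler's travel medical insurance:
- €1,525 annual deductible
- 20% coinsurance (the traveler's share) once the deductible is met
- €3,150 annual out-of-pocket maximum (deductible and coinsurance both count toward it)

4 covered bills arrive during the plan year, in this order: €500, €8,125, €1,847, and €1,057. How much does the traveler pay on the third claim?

Claim 1 (€500): fully absorbed by the deductible. Traveler owes €500 (running OOP €500).
Claim 2 (€8,125): deductible takes €1,025, €7,100 remains; traveler's 20% is €1,420. Traveler pays €2,445; OOP now €2,945.
Claim 3 (€1,847): 20% coinsurance on €1,847 = €369.40. Adding that to €2,945 gives €3,314.40, past the €3,150 cap; traveler pays only €3,150 − €2,945 = €205.

€205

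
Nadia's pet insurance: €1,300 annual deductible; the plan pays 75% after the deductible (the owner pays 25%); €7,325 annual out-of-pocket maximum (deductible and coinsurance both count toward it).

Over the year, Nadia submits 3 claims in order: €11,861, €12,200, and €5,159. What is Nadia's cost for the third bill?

#1 (€11,861): deductible takes €1,300, €10,561 remains; coinsurance €10,561 × 25% = €2,640.25. Cost to owner: €3,940.25. OOP to date €3,940.25.
#2 (€12,200): deductible already satisfied, so owner's share is 25% × €12,200 = €3,050. Owner pays €3,050; OOP now €6,990.25.
#3 (€5,159): deductible met; 25% of €5,159 = €1,289.75. That would push OOP to €8,280, over the €7,325 cap, so owner pays €7,325 − €6,990.25 = €334.75.

€334.75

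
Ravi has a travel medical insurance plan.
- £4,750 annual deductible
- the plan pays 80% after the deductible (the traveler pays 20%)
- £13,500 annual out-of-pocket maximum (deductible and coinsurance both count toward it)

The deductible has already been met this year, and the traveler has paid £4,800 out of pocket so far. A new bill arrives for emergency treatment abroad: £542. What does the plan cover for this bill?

The deductible is already satisfied, so the full bill goes to coinsurance.
20% of £542 = £108.40 falls to the traveler.
Year-to-date out-of-pocket becomes £4,800 + £108.40 = £4,908.40, still under the £13,500 maximum, so no cap applies.
The insurer covers the remainder: £542 − £108.40 = £433.60.

£433.60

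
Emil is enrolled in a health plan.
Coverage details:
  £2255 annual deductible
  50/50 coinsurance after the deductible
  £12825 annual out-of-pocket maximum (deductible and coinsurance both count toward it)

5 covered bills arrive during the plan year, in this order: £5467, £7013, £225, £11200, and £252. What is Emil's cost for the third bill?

£112.50

Claim 1 (£5467): £2255 finishes the deductible; £3212 goes to coinsurance; 50% of £3212 = £1606. Cost to patient: £3861. OOP to date £3861.
Claim 2 (£7013): deductible met; 50% of £7013 = £3506.50. Patient owes £3506.50 (running OOP £7367.50).
Claim 3 (£225): 50% coinsurance on £225 = £112.50. Patient pays £112.50; OOP now £7480.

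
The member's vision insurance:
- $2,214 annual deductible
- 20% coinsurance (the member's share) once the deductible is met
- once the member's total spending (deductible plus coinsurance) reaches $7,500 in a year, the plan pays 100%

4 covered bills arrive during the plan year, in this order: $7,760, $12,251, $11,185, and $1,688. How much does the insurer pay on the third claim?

$9,458.40

Claim 1 ($7,760): $2,214 to deductible, leaving $5,546; 20% of $5,546 = $1,109.20. Member owes $3,323.20 (running OOP $3,323.20). Insurer: $7,760 − $3,323.20 = $4,436.80.
Claim 2 ($12,251): 20% coinsurance on $12,251 = $2,450.20. Member owes $2,450.20 (running OOP $5,773.40). Insurer: $12,251 − $2,450.20 = $9,800.80.
Claim 3 ($11,185): 20% coinsurance on $11,185 = $2,237. Adding that to $5,773.40 gives $8,010.40, past the $7,500 cap; member pays only $7,500 − $5,773.40 = $1,726.60. Insurer: $11,185 − $1,726.60 = $9,458.40.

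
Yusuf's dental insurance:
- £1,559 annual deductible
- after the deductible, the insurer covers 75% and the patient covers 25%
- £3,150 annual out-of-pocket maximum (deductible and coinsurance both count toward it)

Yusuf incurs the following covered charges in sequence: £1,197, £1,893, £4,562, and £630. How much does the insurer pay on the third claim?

£3,421.50

Claim 1 (£1,197): entire amount goes to the deductible. Cost to patient: £1,197. OOP to date £1,197. Insurer: £1,197 − £1,197 = £0.
Claim 2 (£1,893): £362 finishes the deductible; £1,531 goes to coinsurance; 25% of £1,531 = £382.75. Patient pays £744.75; OOP now £1,941.75. Plan pays £1,893 − £744.75 = £1,148.25.
Claim 3 (£4,562): deductible met; 25% of £4,562 = £1,140.50. Cost to patient: £1,140.50. OOP to date £3,082.25. Plan pays £4,562 − £1,140.50 = £3,421.50.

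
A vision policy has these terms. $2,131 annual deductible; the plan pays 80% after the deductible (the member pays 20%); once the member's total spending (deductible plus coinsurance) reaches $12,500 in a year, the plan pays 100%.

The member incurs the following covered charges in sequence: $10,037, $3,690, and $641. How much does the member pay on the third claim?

#1 ($10,037): deductible takes $2,131, $7,906 remains; 20% of $7,906 = $1,581.20. Cost to member: $3,712.20. OOP to date $3,712.20.
#2 ($3,690): deductible already satisfied, so member's share is 20% × $3,690 = $738. Member pays $738; OOP now $4,450.20.
#3 ($641): deductible met; 20% of $641 = $128.20. Member pays $128.20; OOP now $4,578.40.

$128.20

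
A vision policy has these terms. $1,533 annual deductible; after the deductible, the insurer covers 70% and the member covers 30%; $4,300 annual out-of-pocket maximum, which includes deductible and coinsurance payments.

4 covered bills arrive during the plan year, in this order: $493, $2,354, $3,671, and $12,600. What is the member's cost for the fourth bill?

$1,271.50

Claim 1 — $493: fully absorbed by the deductible. Member pays $493; OOP now $493.
Claim 2 — $2,354: $1,040 to deductible, leaving $1,314; coinsurance $1,314 × 30% = $394.20. Member owes $1,434.20 (running OOP $1,927.20).
Claim 3 — $3,671: 30% coinsurance on $3,671 = $1,101.30. Cost to member: $1,101.30. OOP to date $3,028.50.
Claim 4 — $12,600: deductible met; 30% of $12,600 = $3,780. Adding that to $3,028.50 gives $6,808.50, past the $4,300 cap; member pays only $4,300 − $3,028.50 = $1,271.50.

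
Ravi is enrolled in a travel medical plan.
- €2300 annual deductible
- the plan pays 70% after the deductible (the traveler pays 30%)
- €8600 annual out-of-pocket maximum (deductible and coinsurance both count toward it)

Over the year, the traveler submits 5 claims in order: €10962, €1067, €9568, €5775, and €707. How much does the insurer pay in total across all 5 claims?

€19479

Claim 1 (€10962): €2300 to deductible, leaving €8662; traveler's 30% is €2598.60. Traveler pays €4898.60; OOP now €4898.60. Plan pays €10962 − €4898.60 = €6063.40.
Claim 2 (€1067): deductible already satisfied, so traveler's share is 30% × €1067 = €320.10. Traveler owes €320.10 (running OOP €5218.70). Insurer: €1067 − €320.10 = €746.90.
Claim 3 (€9568): deductible met; 30% of €9568 = €2870.40. Traveler owes €2870.40 (running OOP €8089.10). Plan pays €9568 − €2870.40 = €6697.60.
Claim 4 (€5775): 30% coinsurance on €5775 = €1732.50. Adding that to €8089.10 gives €9821.60, past the €8600 cap; traveler pays only €8600 − €8089.10 = €510.90. Insurer: €5775 − €510.90 = €5264.10.
Claim 5 (€707): deductible already satisfied, so traveler's share is 30% × €707 = €212.10. OOP would hit €8812.10 > €8600, so the cap limits the traveler to €8600 − €8600 = €0. Insurer: €707 − €0 = €707.
Insurer total = bills − traveler's total = €28079 − €8600 = €19479.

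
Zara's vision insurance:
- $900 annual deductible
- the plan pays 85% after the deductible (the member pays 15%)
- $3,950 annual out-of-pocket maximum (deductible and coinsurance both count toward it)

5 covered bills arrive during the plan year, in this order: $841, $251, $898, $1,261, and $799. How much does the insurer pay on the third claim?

#1 ($841): fully absorbed by the deductible. Cost to member: $841. OOP to date $841. Insurer: $841 − $841 = $0.
#2 ($251): $59 to deductible, leaving $192; 15% of $192 = $28.80. Member owes $87.80 (running OOP $928.80). Plan pays $251 − $87.80 = $163.20.
#3 ($898): deductible met; 15% of $898 = $134.70. Cost to member: $134.70. OOP to date $1,063.50. Insurer: $898 − $134.70 = $763.30.

$763.30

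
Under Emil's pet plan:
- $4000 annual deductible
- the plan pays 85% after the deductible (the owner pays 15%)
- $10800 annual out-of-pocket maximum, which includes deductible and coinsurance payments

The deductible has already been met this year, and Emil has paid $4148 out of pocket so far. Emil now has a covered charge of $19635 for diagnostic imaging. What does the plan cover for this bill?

$16689.75

With the deductible met, the entire $19635 is subject to coinsurance.
Coinsurance: $19635 × 15% = $2945.25.
Year-to-date out-of-pocket becomes $4148 + $2945.25 = $7093.25, still under the $10800 maximum, so no cap applies.
The insurer covers the remainder: $19635 − $2945.25 = $16689.75.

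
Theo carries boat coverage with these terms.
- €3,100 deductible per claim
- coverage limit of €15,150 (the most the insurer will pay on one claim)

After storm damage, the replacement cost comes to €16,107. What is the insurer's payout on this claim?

€13,007

After the deductible, €16,107 − €3,100 = €13,007 remains.
€13,007 ≤ €15,150, so the limit doesn't bind; insurer pays €13,007.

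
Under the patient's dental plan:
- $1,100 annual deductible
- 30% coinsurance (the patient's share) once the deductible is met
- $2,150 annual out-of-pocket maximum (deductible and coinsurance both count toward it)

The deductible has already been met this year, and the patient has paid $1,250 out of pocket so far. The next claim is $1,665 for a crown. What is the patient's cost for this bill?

The deductible is already satisfied, so the full bill goes to coinsurance.
30% of $1,665 = $499.50 falls to the patient.
Total out-of-pocket so far would be $1,250 + $499.50 = $1,749.50, below the $2,150 cap — no reduction.

$499.50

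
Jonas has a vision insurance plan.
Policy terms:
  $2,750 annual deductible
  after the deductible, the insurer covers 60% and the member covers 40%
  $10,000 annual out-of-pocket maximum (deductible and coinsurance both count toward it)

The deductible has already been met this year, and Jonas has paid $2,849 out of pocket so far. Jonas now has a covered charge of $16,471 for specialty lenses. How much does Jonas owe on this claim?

The deductible is already satisfied, so the full bill goes to coinsurance.
Coinsurance: $16,471 × 40% = $6,588.40.
Year-to-date out-of-pocket becomes $2,849 + $6,588.40 = $9,437.40, still under the $10,000 maximum, so no cap applies.

$6,588.40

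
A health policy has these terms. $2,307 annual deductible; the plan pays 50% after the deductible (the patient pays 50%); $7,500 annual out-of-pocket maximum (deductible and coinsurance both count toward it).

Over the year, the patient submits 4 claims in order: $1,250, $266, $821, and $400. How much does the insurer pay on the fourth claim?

#1 ($1,250): entire amount goes to the deductible. Patient owes $1,250 (running OOP $1,250). Plan pays $1,250 − $1,250 = $0.
#2 ($266): entire amount goes to the deductible. Patient pays $266; OOP now $1,516. Plan pays $266 − $266 = $0.
#3 ($821): $791 finishes the deductible; $30 goes to coinsurance; patient's 50% is $15. Patient pays $806; OOP now $2,322. Plan pays $821 − $806 = $15.
#4 ($400): deductible met; 50% of $400 = $200. Patient owes $200 (running OOP $2,522). Insurer: $400 − $200 = $200.

$200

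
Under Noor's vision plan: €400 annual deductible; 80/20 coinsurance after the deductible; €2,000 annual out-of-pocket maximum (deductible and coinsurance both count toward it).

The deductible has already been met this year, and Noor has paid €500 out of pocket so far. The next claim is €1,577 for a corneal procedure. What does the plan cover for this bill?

The deductible is already satisfied, so the full bill goes to coinsurance.
Member's 20% share of €1,577 is €315.40.
Cumulative spending €500 + €315.40 = €815.40 stays under the €2,000 maximum.
The plan picks up €1,577 − €315.40 = €1,261.60.

€1,261.60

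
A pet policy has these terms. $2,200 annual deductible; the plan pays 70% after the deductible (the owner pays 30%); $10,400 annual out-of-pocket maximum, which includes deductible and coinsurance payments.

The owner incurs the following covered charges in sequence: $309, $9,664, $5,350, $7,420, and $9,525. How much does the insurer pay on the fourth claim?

Claim 1 ($309): entire amount goes to the deductible. Owner owes $309 (running OOP $309). Insurer: $309 − $309 = $0.
Claim 2 ($9,664): $1,891 finishes the deductible; $7,773 goes to coinsurance; coinsurance $7,773 × 30% = $2,331.90. Cost to owner: $4,222.90. OOP to date $4,531.90. Insurer: $9,664 − $4,222.90 = $5,441.10.
Claim 3 ($5,350): deductible already satisfied, so owner's share is 30% × $5,350 = $1,605. Owner owes $1,605 (running OOP $6,136.90). Plan pays $5,350 − $1,605 = $3,745.
Claim 4 ($7,420): deductible met; 30% of $7,420 = $2,226. Owner pays $2,226; OOP now $8,362.90. Insurer: $7,420 − $2,226 = $5,194.

$5,194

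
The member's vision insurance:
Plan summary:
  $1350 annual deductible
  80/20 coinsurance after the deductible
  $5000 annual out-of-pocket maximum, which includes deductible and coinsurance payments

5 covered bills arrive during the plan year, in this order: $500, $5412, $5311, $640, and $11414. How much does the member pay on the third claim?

$1062.20

#1 ($500): entire amount goes to the deductible. Cost to member: $500. OOP to date $500.
#2 ($5412): $850 to deductible, leaving $4562; 20% of $4562 = $912.40. Cost to member: $1762.40. OOP to date $2262.40.
#3 ($5311): 20% coinsurance on $5311 = $1062.20. Member pays $1062.20; OOP now $3324.60.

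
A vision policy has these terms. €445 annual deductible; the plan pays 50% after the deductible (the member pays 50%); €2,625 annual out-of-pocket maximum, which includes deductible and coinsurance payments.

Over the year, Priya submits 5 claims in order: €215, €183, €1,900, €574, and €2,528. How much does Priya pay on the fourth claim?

#1 (€215): fully absorbed by the deductible. Member owes €215 (running OOP €215).
#2 (€183): entire amount goes to the deductible. Member pays €183; OOP now €398.
#3 (€1,900): deductible takes €47, €1,853 remains; 50% of €1,853 = €926.50. Member owes €973.50 (running OOP €1,371.50).
#4 (€574): 50% coinsurance on €574 = €287. Member pays €287; OOP now €1,658.50.

€287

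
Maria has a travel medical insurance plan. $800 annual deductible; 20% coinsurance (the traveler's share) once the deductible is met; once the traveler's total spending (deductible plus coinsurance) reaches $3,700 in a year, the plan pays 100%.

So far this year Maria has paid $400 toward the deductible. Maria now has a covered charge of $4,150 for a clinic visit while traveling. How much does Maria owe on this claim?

Remaining deductible: $800 − $400 = $400.
The remaining $3,750 (= $4,150 − $400) moves to coinsurance.
20% of $3,750 = $750 falls to the traveler.
So the traveler owes $400 + $750 = $1,150 before any cap.
Cumulative spending $400 + $1,150 = $1,550 stays under the $3,700 maximum.

$1,150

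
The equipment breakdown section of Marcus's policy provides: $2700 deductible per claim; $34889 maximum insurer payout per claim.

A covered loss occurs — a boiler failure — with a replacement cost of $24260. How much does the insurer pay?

Subtract the deductible: $24260 − $2700 = $21560.
That's under the $34889 cap, so the insurer reimburses the full $21560.

$21560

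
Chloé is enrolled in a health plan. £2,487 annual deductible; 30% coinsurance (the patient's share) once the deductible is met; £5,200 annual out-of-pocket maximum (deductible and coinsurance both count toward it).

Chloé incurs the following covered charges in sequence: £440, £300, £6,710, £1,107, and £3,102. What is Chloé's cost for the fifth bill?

Claim 1 — £440: fully absorbed by the deductible. Patient owes £440 (running OOP £440).
Claim 2 — £300: all of it applies to the deductible. Patient owes £300 (running OOP £740).
Claim 3 — £6,710: £1,747 to deductible, leaving £4,963; patient's 30% is £1,488.90. Patient owes £3,235.90 (running OOP £3,975.90).
Claim 4 — £1,107: deductible met; 30% of £1,107 = £332.10. Patient owes £332.10 (running OOP £4,308).
Claim 5 — £3,102: 30% coinsurance on £3,102 = £930.60. Adding that to £4,308 gives £5,238.60, past the £5,200 cap; patient pays only £5,200 − £4,308 = £892.

£892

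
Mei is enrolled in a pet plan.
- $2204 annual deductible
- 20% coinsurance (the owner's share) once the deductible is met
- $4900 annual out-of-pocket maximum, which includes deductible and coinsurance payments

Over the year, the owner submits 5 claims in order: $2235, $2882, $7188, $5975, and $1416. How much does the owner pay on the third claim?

Claim 1 ($2235): deductible takes $2204, $31 remains; coinsurance $31 × 20% = $6.20. Cost to owner: $2210.20. OOP to date $2210.20.
Claim 2 ($2882): deductible met; 20% of $2882 = $576.40. Owner owes $576.40 (running OOP $2786.60).
Claim 3 ($7188): 20% coinsurance on $7188 = $1437.60. Owner owes $1437.60 (running OOP $4224.20).

$1437.60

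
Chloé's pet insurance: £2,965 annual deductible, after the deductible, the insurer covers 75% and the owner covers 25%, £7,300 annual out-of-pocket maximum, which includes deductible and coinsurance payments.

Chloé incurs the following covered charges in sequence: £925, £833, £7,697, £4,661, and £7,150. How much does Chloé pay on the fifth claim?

#1 (£925): all of it applies to the deductible. Cost to owner: £925. OOP to date £925.
#2 (£833): all of it applies to the deductible. Owner pays £833; OOP now £1,758.
#3 (£7,697): £1,207 to deductible, leaving £6,490; 25% of £6,490 = £1,622.50. Cost to owner: £2,829.50. OOP to date £4,587.50.
#4 (£4,661): deductible already satisfied, so owner's share is 25% × £4,661 = £1,165.25. Owner owes £1,165.25 (running OOP £5,752.75).
#5 (£7,150): deductible met; 25% of £7,150 = £1,787.50. Adding that to £5,752.75 gives £7,540.25, past the £7,300 cap; owner pays only £7,300 − £5,752.75 = £1,547.25.

£1,547.25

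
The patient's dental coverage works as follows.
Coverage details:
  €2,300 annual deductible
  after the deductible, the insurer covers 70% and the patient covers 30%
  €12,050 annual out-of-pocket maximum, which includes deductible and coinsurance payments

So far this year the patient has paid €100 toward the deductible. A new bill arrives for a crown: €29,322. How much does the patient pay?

€10,336.60

€100 of the €2,300 deductible is already met, leaving €2,200.
That leaves €29,322 − €2,200 = €27,122 for coinsurance.
30% of €27,122 = €8,136.60 falls to the patient.
That puts the patient's cost at €2,200 + €8,136.60 = €10,336.60 before any cap.
Total out-of-pocket so far would be €100 + €10,336.60 = €10,436.60, below the €12,050 cap — no reduction.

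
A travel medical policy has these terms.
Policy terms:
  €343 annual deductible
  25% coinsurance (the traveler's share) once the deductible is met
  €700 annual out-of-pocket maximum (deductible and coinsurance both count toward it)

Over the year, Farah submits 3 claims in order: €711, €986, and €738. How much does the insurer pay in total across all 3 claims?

€1735

Claim 1 (€711): €343 finishes the deductible; €368 goes to coinsurance; 25% of €368 = €92. Cost to traveler: €435. OOP to date €435. Insurer: €711 − €435 = €276.
Claim 2 (€986): deductible met; 25% of €986 = €246.50. Cost to traveler: €246.50. OOP to date €681.50. Insurer: €986 − €246.50 = €739.50.
Claim 3 (€738): 25% coinsurance on €738 = €184.50. Adding that to €681.50 gives €866, past the €700 cap; traveler pays only €700 − €681.50 = €18.50. Plan pays €738 − €18.50 = €719.50.
Insurer total: €276 + €739.50 + €719.50 = €1735.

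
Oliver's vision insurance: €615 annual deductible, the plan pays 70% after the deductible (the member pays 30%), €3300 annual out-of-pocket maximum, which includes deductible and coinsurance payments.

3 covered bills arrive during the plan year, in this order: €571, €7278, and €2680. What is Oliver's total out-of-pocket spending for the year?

Bill 1, €571: fully absorbed by the deductible. Cost to member: €571. OOP to date €571.
Bill 2, €7278: €44 finishes the deductible; €7234 goes to coinsurance; 30% of €7234 = €2170.20. Member owes €2214.20 (running OOP €2785.20).
Bill 3, €2680: 30% coinsurance on €2680 = €804. OOP would hit €3589.20 > €3300, so the cap limits the member to €3300 − €2785.20 = €514.80.
Total paid by the member: €571 + €2214.20 + €514.80 = €3300.

€3300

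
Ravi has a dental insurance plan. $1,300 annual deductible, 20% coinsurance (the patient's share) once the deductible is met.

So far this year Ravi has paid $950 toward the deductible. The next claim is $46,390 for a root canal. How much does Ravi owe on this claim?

$9,558

Deductible still to meet: $1,300 − $950 = $350.
The remaining $46,040 (= $46,390 − $350) moves to coinsurance.
Coinsurance: $46,040 × 20% = $9,208.
That puts the patient's cost at $350 + $9,208 = $9,558.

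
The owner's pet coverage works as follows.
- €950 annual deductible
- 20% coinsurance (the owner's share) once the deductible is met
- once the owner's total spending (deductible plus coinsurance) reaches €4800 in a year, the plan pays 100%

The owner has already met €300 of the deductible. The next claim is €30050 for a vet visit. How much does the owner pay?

Deductible still to meet: €950 − €300 = €650.
That leaves €30050 − €650 = €29400 for coinsurance.
20% of €29400 = €5880 falls to the owner.
Owner responsibility before any cap: €650 + €5880 = €6530.
That would bring total out-of-pocket to €6830, past the €4800 cap. The owner is capped at €4800 − €300 = €4500 on this claim.

€4500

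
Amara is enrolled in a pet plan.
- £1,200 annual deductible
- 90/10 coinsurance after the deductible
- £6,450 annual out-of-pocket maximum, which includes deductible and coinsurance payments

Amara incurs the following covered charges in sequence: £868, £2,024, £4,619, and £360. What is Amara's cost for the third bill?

£461.90

Claim 1 — £868: fully absorbed by the deductible. Owner owes £868 (running OOP £868).
Claim 2 — £2,024: £332 to deductible, leaving £1,692; coinsurance £1,692 × 10% = £169.20. Owner pays £501.20; OOP now £1,369.20.
Claim 3 — £4,619: deductible already satisfied, so owner's share is 10% × £4,619 = £461.90. Owner pays £461.90; OOP now £1,831.10.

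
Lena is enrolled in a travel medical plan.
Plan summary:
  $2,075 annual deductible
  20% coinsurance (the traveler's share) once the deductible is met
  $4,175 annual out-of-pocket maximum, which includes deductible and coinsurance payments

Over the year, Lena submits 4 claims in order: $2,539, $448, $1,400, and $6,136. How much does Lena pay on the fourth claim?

Claim 1 — $2,539: $2,075 finishes the deductible; $464 goes to coinsurance; coinsurance $464 × 20% = $92.80. Traveler pays $2,167.80; OOP now $2,167.80.
Claim 2 — $448: deductible met; 20% of $448 = $89.60. Traveler pays $89.60; OOP now $2,257.40.
Claim 3 — $1,400: 20% coinsurance on $1,400 = $280. Cost to traveler: $280. OOP to date $2,537.40.
Claim 4 — $6,136: deductible already satisfied, so traveler's share is 20% × $6,136 = $1,227.20. Traveler owes $1,227.20 (running OOP $3,764.60).

$1,227.20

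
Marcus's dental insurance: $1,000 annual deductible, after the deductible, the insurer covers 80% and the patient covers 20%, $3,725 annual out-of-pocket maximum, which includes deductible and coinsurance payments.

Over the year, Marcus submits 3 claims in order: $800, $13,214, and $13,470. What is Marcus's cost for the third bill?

$122.20

Claim 1 ($800): fully absorbed by the deductible. Cost to patient: $800. OOP to date $800.
Claim 2 ($13,214): $200 to deductible, leaving $13,014; patient's 20% is $2,602.80. Patient owes $2,802.80 (running OOP $3,602.80).
Claim 3 ($13,470): 20% coinsurance on $13,470 = $2,694. Adding that to $3,602.80 gives $6,296.80, past the $3,725 cap; patient pays only $3,725 − $3,602.80 = $122.20.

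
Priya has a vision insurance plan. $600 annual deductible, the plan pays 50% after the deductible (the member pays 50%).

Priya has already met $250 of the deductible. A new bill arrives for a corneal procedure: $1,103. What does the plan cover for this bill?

Remaining deductible: $600 − $250 = $350.
The remaining $753 (= $1,103 − $350) moves to coinsurance.
50% of $753 = $376.50 falls to the member.
That puts the member's cost at $350 + $376.50 = $726.50.
The plan picks up $1,103 − $726.50 = $376.50.

$376.50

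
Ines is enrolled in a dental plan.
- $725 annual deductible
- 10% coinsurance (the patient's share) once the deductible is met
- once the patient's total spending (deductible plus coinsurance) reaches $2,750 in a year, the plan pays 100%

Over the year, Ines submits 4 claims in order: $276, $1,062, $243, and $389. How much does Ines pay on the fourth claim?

$38.90

Bill 1, $276: fully absorbed by the deductible. Cost to patient: $276. OOP to date $276.
Bill 2, $1,062: $449 finishes the deductible; $613 goes to coinsurance; 10% of $613 = $61.30. Cost to patient: $510.30. OOP to date $786.30.
Bill 3, $243: deductible already satisfied, so patient's share is 10% × $243 = $24.30. Cost to patient: $24.30. OOP to date $810.60.
Bill 4, $389: deductible met; 10% of $389 = $38.90. Patient pays $38.90; OOP now $849.50.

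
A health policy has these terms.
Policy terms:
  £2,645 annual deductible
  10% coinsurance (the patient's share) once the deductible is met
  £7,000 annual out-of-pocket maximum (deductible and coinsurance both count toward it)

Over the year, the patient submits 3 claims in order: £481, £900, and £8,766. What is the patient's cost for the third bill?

Claim 1 (£481): entire amount goes to the deductible. Cost to patient: £481. OOP to date £481.
Claim 2 (£900): entire amount goes to the deductible. Patient pays £900; OOP now £1,381.
Claim 3 (£8,766): deductible takes £1,264, £7,502 remains; 10% of £7,502 = £750.20. Patient owes £2,014.20 (running OOP £3,395.20).

£2,014.20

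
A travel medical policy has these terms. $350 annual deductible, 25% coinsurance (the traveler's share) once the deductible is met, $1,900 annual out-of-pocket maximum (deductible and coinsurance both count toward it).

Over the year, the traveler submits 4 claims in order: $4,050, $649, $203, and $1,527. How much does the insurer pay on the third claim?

$152.25

Bill 1, $4,050: $350 to deductible, leaving $3,700; coinsurance $3,700 × 25% = $925. Cost to traveler: $1,275. OOP to date $1,275. Plan pays $4,050 − $1,275 = $2,775.
Bill 2, $649: 25% coinsurance on $649 = $162.25. Cost to traveler: $162.25. OOP to date $1,437.25. Plan pays $649 − $162.25 = $486.75.
Bill 3, $203: 25% coinsurance on $203 = $50.75. Cost to traveler: $50.75. OOP to date $1,488. Plan pays $203 − $50.75 = $152.25.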